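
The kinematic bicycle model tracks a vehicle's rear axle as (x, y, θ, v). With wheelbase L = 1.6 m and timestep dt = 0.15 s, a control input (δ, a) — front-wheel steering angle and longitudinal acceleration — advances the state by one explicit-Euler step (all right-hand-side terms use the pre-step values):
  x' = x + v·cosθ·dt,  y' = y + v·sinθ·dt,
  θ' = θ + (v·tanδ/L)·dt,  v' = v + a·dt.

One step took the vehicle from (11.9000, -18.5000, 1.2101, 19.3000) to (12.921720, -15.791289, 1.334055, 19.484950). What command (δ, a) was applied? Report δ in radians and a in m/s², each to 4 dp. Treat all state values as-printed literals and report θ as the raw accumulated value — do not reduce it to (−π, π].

a = (v'−v)/dt = (0.184950)/0.15 = 1.2330
Δθ = θ'−θ = 0.123955;  (v·dt/L) = 19.3000·0.15/1.6 = 1.809375
tan δ = Δθ·L/(v·dt) = 0.068507  →  δ = 0.0684

δ = 0.0684, a = 1.2330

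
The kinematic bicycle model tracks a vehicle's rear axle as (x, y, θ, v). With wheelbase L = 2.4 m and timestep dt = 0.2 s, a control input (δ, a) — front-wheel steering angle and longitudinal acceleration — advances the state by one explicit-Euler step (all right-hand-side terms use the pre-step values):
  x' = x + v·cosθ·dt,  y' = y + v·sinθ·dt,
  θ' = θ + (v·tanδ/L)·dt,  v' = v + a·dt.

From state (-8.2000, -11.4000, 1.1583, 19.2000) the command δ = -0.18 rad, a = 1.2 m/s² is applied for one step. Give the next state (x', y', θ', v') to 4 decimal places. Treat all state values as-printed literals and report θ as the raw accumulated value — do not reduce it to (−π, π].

x' = -8.2000 + 19.2000·cos(1.1583)·0.2 = -6.6606
y' = -11.4000 + 19.2000·sin(1.1583)·0.2 = -7.8821
θ' = 1.1583 + (19.2000/2.4)·tan(-0.18)·0.2 = 0.8671
v' = 19.2000 + 1.2000·0.2 = 19.4400

(-6.6606, -7.8821, 0.8671, 19.4400)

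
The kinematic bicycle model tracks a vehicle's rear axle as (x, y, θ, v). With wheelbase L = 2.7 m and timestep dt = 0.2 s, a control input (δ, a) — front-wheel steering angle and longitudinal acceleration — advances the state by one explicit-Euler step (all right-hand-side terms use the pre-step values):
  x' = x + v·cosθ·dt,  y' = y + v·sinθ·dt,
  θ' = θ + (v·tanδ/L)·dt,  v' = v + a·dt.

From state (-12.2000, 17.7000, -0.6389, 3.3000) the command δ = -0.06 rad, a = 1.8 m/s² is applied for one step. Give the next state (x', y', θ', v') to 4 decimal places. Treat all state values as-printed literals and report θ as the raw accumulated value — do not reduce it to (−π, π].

x' = -12.2000 + 3.3000·cos(-0.6389)·0.2 = -11.6702
y' = 17.7000 + 3.3000·sin(-0.6389)·0.2 = 17.3064
θ' = -0.6389 + (3.3000/2.7)·tan(-0.06)·0.2 = -0.6536
v' = 3.3000 + 1.8000·0.2 = 3.6600

(-11.6702, 17.3064, -0.6536, 3.6600)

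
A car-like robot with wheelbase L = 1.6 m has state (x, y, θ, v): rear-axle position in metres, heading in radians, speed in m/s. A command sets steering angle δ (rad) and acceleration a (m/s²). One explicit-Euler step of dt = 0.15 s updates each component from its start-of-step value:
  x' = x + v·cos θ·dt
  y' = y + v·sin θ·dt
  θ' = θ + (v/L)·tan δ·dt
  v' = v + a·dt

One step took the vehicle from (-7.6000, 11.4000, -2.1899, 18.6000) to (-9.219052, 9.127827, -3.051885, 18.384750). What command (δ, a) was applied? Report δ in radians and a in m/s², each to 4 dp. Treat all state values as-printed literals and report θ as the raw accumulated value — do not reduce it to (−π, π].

δ = -0.4591, a = -1.4350

a = (v'−v)/dt = (-0.215250)/0.15 = -1.4350
Δθ = θ'−θ = -0.861985;  (v·dt/L) = 18.6000·0.15/1.6 = 1.743750
tan δ = Δθ·L/(v·dt) = -0.494328  →  δ = -0.4591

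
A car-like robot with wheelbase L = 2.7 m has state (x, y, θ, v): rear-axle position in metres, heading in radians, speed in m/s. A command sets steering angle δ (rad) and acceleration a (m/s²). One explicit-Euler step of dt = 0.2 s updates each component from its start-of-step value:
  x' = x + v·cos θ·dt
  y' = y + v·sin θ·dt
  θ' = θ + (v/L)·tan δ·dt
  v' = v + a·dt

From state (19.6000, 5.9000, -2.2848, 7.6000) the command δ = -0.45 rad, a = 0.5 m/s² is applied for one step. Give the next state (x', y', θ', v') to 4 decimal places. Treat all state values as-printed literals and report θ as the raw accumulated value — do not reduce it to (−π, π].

(18.6046, 4.7513, -2.5567, 7.7000)

x' = 19.6000 + 7.6000·cos(-2.2848)·0.2 = 18.6046
y' = 5.9000 + 7.6000·sin(-2.2848)·0.2 = 4.7513
θ' = -2.2848 + (7.6000/2.7)·tan(-0.45)·0.2 = -2.5567
v' = 7.6000 + 0.5000·0.2 = 7.7000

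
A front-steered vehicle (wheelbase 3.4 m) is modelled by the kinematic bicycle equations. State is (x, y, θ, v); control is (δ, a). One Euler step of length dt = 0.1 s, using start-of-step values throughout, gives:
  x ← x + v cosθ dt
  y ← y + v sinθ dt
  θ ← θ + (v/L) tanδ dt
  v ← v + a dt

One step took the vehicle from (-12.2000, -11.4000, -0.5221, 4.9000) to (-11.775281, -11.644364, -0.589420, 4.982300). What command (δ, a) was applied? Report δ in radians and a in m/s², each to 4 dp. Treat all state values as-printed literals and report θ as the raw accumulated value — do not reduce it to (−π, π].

a = (v'−v)/dt = (0.082300)/0.1 = 0.8230
Δθ = θ'−θ = -0.067320;  (v·dt/L) = 4.9000·0.1/3.4 = 0.144118
tan δ = Δθ·L/(v·dt) = -0.467118  →  δ = -0.4370

δ = -0.4370, a = 0.8230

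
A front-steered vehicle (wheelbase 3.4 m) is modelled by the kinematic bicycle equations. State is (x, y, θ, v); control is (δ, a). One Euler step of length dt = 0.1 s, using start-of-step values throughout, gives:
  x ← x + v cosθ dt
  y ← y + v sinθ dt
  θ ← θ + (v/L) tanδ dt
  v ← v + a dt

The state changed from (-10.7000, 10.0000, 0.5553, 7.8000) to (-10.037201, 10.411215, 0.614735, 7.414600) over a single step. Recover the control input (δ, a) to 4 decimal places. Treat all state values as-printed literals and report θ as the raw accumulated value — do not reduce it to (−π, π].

a = (v'−v)/dt = (-0.385400)/0.1 = -3.8540
Δθ = θ'−θ = 0.059435;  (v·dt/L) = 7.8000·0.1/3.4 = 0.229412
tan δ = Δθ·L/(v·dt) = 0.259076  →  δ = 0.2535

δ = 0.2535, a = -3.8540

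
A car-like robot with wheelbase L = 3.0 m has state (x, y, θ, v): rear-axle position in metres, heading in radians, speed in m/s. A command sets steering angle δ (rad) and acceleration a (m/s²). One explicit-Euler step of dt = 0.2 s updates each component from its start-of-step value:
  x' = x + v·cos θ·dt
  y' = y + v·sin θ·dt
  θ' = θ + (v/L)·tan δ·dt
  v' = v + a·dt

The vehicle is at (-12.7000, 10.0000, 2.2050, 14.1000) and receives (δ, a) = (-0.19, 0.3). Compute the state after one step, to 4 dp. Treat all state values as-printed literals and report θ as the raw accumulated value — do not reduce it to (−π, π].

x' = -12.7000 + 14.1000·cos(2.2050)·0.2 = -14.3710
y' = 10.0000 + 14.1000·sin(2.2050)·0.2 = 12.2716
θ' = 2.2050 + (14.1000/3.0)·tan(-0.19)·0.2 = 2.0242
v' = 14.1000 + 0.3000·0.2 = 14.1600

(-14.3710, 12.2716, 2.0242, 14.1600)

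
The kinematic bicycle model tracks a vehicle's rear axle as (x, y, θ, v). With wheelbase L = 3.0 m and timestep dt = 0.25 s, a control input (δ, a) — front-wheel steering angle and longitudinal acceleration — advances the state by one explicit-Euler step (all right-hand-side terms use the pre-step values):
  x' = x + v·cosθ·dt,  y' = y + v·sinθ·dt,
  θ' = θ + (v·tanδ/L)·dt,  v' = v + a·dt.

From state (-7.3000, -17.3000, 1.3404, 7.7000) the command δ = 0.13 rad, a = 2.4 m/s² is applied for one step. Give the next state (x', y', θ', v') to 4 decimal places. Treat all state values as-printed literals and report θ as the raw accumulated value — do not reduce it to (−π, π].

(-6.8604, -15.4259, 1.4243, 8.3000)

x' = -7.3000 + 7.7000·cos(1.3404)·0.25 = -6.8604
y' = -17.3000 + 7.7000·sin(1.3404)·0.25 = -15.4259
θ' = 1.3404 + (7.7000/3.0)·tan(0.13)·0.25 = 1.4243
v' = 7.7000 + 2.4000·0.25 = 8.3000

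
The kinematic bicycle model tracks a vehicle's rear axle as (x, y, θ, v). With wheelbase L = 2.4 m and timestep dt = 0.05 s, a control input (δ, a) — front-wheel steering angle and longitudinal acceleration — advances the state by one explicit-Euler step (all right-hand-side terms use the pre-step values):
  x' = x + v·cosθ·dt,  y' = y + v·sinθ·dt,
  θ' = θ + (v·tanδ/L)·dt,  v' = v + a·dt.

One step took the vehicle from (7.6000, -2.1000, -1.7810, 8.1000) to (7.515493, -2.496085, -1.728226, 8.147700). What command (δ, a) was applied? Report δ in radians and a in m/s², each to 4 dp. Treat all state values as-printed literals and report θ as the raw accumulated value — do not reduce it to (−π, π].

a = (v'−v)/dt = (0.047700)/0.05 = 0.9540
Δθ = θ'−θ = 0.052774;  (v·dt/L) = 8.1000·0.05/2.4 = 0.168750
tan δ = Δθ·L/(v·dt) = 0.312735  →  δ = 0.3031

δ = 0.3031, a = 0.9540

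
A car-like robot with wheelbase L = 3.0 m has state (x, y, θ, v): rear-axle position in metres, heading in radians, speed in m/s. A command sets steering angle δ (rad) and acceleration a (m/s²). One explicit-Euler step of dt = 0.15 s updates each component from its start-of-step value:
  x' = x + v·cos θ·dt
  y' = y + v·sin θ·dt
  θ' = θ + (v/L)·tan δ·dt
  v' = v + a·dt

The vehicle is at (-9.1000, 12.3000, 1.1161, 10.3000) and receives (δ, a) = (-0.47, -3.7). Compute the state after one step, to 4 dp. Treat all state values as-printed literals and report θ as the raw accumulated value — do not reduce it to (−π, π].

x' = -9.1000 + 10.3000·cos(1.1161)·0.15 = -8.4215
y' = 12.3000 + 10.3000·sin(1.1161)·0.15 = 13.6880
θ' = 1.1161 + (10.3000/3.0)·tan(-0.47)·0.15 = 0.8545
v' = 10.3000 − 3.7000·0.15 = 9.7450

(-8.4215, 13.6880, 0.8545, 9.7450)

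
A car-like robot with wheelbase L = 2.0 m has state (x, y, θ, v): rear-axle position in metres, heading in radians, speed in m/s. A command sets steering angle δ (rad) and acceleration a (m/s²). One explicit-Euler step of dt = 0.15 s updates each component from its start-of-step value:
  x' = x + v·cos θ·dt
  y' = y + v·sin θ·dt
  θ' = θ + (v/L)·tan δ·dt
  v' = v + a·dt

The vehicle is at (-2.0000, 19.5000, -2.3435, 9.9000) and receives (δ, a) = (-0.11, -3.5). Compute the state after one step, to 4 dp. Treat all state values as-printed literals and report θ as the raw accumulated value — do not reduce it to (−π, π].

(-3.0366, 18.4367, -2.4255, 9.3750)

x' = -2.0000 + 9.9000·cos(-2.3435)·0.15 = -3.0366
y' = 19.5000 + 9.9000·sin(-2.3435)·0.15 = 18.4367
θ' = -2.3435 + (9.9000/2.0)·tan(-0.11)·0.15 = -2.4255
v' = 9.9000 − 3.5000·0.15 = 9.3750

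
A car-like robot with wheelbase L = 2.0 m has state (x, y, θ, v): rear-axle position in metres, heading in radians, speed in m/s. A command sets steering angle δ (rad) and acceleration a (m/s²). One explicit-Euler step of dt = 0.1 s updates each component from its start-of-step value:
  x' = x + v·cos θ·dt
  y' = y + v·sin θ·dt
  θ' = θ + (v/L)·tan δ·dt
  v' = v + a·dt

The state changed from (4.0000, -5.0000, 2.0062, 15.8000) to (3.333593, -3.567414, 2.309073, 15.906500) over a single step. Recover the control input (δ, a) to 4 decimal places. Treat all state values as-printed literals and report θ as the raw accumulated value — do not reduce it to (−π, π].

δ = 0.3661, a = 1.0650

a = (v'−v)/dt = (0.106500)/0.1 = 1.0650
Δθ = θ'−θ = 0.302873;  (v·dt/L) = 15.8000·0.1/2.0 = 0.790000
tan δ = Δθ·L/(v·dt) = 0.383384  →  δ = 0.3661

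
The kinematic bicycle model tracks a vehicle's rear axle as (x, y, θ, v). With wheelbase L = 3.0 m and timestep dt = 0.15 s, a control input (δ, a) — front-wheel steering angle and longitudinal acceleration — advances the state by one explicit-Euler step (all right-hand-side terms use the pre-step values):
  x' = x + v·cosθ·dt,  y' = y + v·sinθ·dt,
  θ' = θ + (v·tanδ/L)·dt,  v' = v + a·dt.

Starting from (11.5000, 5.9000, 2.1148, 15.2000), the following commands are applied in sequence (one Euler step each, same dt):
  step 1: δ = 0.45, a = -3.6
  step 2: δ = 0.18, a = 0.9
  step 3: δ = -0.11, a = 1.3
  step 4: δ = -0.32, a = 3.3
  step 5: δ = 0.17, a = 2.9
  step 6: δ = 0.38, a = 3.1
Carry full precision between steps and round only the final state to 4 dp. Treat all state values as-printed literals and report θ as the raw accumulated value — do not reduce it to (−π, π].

after step 1 (δ=0.45, a=-3.6): (10.319950, 7.850867, 2.481922, 14.660000)
after step 2 (δ=0.18, a=0.9): (8.582313, 9.198539, 2.615306, 14.795000)
after step 3 (δ=-0.11, a=1.3): (6.663376, 10.313327, 2.533603, 14.990000)
after step 4 (δ=-0.32, a=3.3): (4.817812, 11.597711, 2.285227, 15.485000)
after step 5 (δ=0.17, a=2.9): (3.295975, 13.352471, 2.418132, 15.920000)
after step 6 (δ=0.38, a=3.1): (1.506123, 14.933285, 2.736065, 16.385000)

(1.5061, 14.9333, 2.7361, 16.3850)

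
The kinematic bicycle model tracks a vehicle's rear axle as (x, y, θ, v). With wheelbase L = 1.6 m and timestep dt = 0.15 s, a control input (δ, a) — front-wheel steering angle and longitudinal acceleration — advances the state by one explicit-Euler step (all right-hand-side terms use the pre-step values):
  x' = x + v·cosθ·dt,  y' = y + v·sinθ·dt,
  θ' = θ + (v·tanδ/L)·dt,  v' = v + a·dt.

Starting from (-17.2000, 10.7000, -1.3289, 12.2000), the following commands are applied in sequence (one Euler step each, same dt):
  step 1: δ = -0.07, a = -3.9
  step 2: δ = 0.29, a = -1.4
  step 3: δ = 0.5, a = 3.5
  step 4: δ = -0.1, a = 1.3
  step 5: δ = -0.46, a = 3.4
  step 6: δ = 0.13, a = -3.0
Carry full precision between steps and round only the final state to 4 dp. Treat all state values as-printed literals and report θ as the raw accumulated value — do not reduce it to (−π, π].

(-11.8923, 2.0393, -1.0206, 12.1850)

after step 1 (δ=-0.07, a=-3.9): (-16.761634, 8.923280, -1.409094, 11.615000)
after step 2 (δ=0.29, a=-1.4): (-16.481134, 7.203758, -1.084150, 11.405000)
after step 3 (δ=0.5, a=3.5): (-15.681077, 5.691615, -0.500033, 11.930000)
after step 4 (δ=-0.1, a=1.3): (-14.110671, 4.833631, -0.612251, 12.125000)
after step 5 (δ=-0.46, a=3.4): (-12.622286, 3.788376, -1.175437, 12.635000)
after step 6 (δ=0.13, a=-3.0): (-11.892350, 2.039328, -1.020575, 12.185000)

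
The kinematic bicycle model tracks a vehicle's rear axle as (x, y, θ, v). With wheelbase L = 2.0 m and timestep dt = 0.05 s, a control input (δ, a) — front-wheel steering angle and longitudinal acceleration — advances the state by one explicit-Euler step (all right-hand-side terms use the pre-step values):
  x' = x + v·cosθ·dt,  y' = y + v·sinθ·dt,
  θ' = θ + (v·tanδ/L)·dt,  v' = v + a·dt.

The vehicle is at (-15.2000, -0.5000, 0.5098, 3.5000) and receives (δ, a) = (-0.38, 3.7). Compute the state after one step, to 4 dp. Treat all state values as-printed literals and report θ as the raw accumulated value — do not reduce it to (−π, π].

(-15.0473, -0.4146, 0.4749, 3.6850)

x' = -15.2000 + 3.5000·cos(0.5098)·0.05 = -15.0473
y' = -0.5000 + 3.5000·sin(0.5098)·0.05 = -0.4146
θ' = 0.5098 + (3.5000/2.0)·tan(-0.38)·0.05 = 0.4749
v' = 3.5000 + 3.7000·0.05 = 3.6850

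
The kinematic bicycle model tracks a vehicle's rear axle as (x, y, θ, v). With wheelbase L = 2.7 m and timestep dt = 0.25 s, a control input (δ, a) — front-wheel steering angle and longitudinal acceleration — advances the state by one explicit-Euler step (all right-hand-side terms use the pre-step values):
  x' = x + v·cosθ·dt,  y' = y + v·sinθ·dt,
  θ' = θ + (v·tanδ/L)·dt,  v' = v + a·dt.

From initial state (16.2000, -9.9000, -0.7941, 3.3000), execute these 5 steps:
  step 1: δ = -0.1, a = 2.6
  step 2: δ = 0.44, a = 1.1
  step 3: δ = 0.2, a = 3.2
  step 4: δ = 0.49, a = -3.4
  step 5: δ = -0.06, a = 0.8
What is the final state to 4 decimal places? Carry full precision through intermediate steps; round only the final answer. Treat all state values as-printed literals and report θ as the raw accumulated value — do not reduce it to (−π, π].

after step 1 (δ=-0.1, a=2.6): (16.778265, -10.488417, -0.824758, 3.950000)
after step 2 (δ=0.44, a=1.1): (17.448515, -11.213621, -0.652574, 4.225000)
after step 3 (δ=0.2, a=3.2): (18.287731, -11.855011, -0.573273, 5.025000)
after step 4 (δ=0.49, a=-3.4): (19.343144, -12.536383, -0.325100, 4.175000)
after step 5 (δ=-0.06, a=0.8): (20.332221, -12.869760, -0.348322, 4.375000)

(20.3322, -12.8698, -0.3483, 4.3750)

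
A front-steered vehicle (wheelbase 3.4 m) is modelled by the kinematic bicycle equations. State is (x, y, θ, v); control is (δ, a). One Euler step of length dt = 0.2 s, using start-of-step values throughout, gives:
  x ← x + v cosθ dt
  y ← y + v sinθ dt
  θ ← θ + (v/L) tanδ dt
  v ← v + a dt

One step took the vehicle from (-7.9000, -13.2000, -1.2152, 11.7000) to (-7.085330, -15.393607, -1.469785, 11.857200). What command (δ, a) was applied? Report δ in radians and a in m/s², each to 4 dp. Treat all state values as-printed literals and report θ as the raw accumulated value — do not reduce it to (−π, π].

δ = -0.3543, a = 0.7860

a = (v'−v)/dt = (0.157200)/0.2 = 0.7860
Δθ = θ'−θ = -0.254585;  (v·dt/L) = 11.7000·0.2/3.4 = 0.688235
tan δ = Δθ·L/(v·dt) = -0.369910  →  δ = -0.3543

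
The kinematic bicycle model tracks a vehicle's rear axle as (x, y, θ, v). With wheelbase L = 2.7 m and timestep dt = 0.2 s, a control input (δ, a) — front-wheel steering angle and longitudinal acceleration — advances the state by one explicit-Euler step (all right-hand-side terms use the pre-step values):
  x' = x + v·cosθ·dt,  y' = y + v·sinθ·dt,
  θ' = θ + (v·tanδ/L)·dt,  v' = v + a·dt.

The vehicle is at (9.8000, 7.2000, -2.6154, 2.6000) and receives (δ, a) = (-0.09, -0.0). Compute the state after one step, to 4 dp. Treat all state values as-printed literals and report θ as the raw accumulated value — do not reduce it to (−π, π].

x' = 9.8000 + 2.6000·cos(-2.6154)·0.2 = 9.3503
y' = 7.2000 + 2.6000·sin(-2.6154)·0.2 = 6.9388
θ' = -2.6154 + (2.6000/2.7)·tan(-0.09)·0.2 = -2.6328
v' = 2.6000 + 0.0000·0.2 = 2.6000

(9.3503, 6.9388, -2.6328, 2.6000)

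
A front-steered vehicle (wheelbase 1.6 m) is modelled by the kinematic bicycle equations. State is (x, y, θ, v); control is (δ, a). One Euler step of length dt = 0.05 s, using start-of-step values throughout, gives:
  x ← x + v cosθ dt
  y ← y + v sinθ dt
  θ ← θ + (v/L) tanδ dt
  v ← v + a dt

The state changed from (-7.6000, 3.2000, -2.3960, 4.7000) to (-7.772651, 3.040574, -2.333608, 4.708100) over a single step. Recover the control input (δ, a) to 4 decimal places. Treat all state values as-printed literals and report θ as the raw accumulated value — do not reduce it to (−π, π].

δ = 0.4017, a = 0.1620

a = (v'−v)/dt = (0.008100)/0.05 = 0.1620
Δθ = θ'−θ = 0.062392;  (v·dt/L) = 4.7000·0.05/1.6 = 0.146875
tan δ = Δθ·L/(v·dt) = 0.424797  →  δ = 0.4017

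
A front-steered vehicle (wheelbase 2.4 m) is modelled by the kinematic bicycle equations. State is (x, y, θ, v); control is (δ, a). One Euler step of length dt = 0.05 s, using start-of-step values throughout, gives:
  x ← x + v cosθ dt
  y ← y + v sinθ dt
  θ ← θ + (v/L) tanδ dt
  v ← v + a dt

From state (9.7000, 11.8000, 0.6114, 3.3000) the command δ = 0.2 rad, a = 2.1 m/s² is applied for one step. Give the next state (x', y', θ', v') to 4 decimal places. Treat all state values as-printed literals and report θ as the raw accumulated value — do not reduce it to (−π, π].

(9.8351, 11.8947, 0.6253, 3.4050)

x' = 9.7000 + 3.3000·cos(0.6114)·0.05 = 9.8351
y' = 11.8000 + 3.3000·sin(0.6114)·0.05 = 11.8947
θ' = 0.6114 + (3.3000/2.4)·tan(0.2)·0.05 = 0.6253
v' = 3.3000 + 2.1000·0.05 = 3.4050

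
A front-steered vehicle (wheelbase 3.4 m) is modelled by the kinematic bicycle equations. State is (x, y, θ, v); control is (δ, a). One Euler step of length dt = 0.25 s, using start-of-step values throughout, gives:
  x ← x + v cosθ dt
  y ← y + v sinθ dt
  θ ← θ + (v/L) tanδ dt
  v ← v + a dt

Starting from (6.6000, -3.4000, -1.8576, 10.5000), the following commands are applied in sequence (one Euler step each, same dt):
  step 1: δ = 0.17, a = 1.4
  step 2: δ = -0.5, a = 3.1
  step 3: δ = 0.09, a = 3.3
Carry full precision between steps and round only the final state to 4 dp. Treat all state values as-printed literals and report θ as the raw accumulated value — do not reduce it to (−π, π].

after step 1 (δ=0.17, a=1.4): (5.857419, -5.917777, -1.725071, 10.850000)
after step 2 (δ=-0.5, a=3.1): (5.440608, -8.598061, -2.160908, 11.625000)
after step 3 (δ=0.09, a=3.3): (3.823414, -11.012802, -2.083769, 12.450000)

(3.8234, -11.0128, -2.0838, 12.4500)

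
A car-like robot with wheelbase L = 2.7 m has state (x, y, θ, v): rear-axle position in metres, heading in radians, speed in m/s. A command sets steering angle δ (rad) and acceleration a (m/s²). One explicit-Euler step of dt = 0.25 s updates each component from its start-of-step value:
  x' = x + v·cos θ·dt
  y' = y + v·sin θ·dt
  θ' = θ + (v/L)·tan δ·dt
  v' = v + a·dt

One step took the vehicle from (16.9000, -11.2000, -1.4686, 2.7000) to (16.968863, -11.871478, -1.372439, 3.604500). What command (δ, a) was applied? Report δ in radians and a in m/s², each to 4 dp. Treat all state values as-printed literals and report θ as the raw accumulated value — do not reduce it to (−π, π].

a = (v'−v)/dt = (0.904500)/0.25 = 3.6180
Δθ = θ'−θ = 0.096161;  (v·dt/L) = 2.7000·0.25/2.7 = 0.250000
tan δ = Δθ·L/(v·dt) = 0.384644  →  δ = 0.3672

δ = 0.3672, a = 3.6180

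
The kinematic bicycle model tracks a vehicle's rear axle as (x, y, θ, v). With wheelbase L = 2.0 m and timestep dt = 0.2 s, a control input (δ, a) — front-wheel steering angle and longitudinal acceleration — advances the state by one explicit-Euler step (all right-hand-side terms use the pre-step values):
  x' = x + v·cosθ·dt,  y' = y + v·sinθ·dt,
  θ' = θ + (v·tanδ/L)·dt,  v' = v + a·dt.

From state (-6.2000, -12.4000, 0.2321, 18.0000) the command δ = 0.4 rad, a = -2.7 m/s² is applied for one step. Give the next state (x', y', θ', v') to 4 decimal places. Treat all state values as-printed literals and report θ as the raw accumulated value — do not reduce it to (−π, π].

(-2.6965, -11.5719, 0.9931, 17.4600)

x' = -6.2000 + 18.0000·cos(0.2321)·0.2 = -2.6965
y' = -12.4000 + 18.0000·sin(0.2321)·0.2 = -11.5719
θ' = 0.2321 + (18.0000/2.0)·tan(0.4)·0.2 = 0.9931
v' = 18.0000 − 2.7000·0.2 = 17.4600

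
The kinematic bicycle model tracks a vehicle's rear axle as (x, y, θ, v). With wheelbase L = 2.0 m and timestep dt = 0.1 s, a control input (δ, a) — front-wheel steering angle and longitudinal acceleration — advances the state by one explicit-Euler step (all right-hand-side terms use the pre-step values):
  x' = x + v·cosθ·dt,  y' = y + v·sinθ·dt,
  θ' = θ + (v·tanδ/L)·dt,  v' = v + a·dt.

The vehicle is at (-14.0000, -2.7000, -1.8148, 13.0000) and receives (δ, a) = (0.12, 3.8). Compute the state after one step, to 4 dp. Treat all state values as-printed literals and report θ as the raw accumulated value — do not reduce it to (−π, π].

x' = -14.0000 + 13.0000·cos(-1.8148)·0.1 = -14.3141
y' = -2.7000 + 13.0000·sin(-1.8148)·0.1 = -3.9615
θ' = -1.8148 + (13.0000/2.0)·tan(0.12)·0.1 = -1.7364
v' = 13.0000 + 3.8000·0.1 = 13.3800

(-14.3141, -3.9615, -1.7364, 13.3800)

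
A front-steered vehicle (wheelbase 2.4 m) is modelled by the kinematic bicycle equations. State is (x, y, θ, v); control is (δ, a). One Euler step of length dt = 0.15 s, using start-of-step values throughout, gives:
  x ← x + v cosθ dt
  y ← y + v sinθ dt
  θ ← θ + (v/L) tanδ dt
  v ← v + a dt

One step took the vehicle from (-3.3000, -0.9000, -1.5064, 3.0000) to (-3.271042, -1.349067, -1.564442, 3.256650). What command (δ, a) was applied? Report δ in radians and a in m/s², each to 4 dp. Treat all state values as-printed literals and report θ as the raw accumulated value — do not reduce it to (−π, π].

a = (v'−v)/dt = (0.256650)/0.15 = 1.7110
Δθ = θ'−θ = -0.058042;  (v·dt/L) = 3.0000·0.15/2.4 = 0.187500
tan δ = Δθ·L/(v·dt) = -0.309557  →  δ = -0.3002

δ = -0.3002, a = 1.7110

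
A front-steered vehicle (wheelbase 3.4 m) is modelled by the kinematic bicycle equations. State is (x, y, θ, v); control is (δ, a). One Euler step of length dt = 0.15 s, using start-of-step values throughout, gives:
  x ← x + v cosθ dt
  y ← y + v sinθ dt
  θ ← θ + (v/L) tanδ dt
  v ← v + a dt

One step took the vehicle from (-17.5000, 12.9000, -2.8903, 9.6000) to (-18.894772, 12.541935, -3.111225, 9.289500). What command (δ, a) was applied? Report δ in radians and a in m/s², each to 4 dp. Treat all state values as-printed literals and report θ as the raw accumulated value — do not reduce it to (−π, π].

a = (v'−v)/dt = (-0.310500)/0.15 = -2.0700
Δθ = θ'−θ = -0.220925;  (v·dt/L) = 9.6000·0.15/3.4 = 0.423529
tan δ = Δθ·L/(v·dt) = -0.521628  →  δ = -0.4808

δ = -0.4808, a = -2.0700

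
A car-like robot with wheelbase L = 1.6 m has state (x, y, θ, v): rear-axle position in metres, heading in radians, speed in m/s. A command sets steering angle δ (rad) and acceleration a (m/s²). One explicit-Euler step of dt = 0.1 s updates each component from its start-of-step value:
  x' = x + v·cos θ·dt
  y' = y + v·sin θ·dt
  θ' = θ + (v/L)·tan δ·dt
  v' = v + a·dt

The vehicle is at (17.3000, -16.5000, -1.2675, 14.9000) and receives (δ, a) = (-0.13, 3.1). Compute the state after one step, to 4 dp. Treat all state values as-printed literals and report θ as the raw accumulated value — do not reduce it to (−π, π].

(17.7450, -17.9220, -1.3892, 15.2100)

x' = 17.3000 + 14.9000·cos(-1.2675)·0.1 = 17.7450
y' = -16.5000 + 14.9000·sin(-1.2675)·0.1 = -17.9220
θ' = -1.2675 + (14.9000/1.6)·tan(-0.13)·0.1 = -1.3892
v' = 14.9000 + 3.1000·0.1 = 15.2100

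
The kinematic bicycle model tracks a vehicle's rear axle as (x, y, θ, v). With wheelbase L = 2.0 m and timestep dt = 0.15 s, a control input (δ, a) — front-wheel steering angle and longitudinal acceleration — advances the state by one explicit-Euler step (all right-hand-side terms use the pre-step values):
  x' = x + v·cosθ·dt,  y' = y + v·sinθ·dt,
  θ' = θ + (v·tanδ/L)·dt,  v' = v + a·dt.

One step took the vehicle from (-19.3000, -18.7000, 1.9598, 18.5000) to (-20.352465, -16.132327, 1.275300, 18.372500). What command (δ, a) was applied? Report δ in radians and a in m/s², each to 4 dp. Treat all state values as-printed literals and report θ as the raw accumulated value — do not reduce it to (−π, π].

δ = -0.4583, a = -0.8500

a = (v'−v)/dt = (-0.127500)/0.15 = -0.8500
Δθ = θ'−θ = -0.684500;  (v·dt/L) = 18.5000·0.15/2.0 = 1.387500
tan δ = Δθ·L/(v·dt) = -0.493333  →  δ = -0.4583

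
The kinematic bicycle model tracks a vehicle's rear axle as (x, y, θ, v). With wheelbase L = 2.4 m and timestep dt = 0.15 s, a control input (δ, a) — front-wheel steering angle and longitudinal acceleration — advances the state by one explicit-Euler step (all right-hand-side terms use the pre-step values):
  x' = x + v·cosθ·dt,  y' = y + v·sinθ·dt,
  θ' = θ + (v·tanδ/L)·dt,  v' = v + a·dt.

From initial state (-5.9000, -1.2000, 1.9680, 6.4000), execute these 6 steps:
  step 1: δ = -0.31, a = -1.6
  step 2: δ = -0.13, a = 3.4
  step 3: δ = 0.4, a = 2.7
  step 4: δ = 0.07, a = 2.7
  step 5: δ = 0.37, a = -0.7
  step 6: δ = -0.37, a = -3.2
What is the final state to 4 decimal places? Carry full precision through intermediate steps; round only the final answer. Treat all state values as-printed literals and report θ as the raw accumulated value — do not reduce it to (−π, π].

(-8.2374, 4.4624, 1.9993, 6.8950)

after step 1 (δ=-0.31, a=-1.6): (-6.271368, -0.314740, 1.839869, 6.160000)
after step 2 (δ=-0.13, a=3.4): (-6.517002, 0.576013, 1.789535, 6.670000)
after step 3 (δ=0.4, a=2.7): (-6.734109, 1.552673, 1.965787, 7.075000)
after step 4 (δ=0.07, a=2.7): (-7.142477, 2.532207, 1.996791, 7.480000)
after step 5 (δ=0.37, a=-0.7): (-7.606118, 3.553932, 2.178117, 7.375000)
after step 6 (δ=-0.37, a=-3.2): (-8.237420, 4.462362, 1.999336, 6.895000)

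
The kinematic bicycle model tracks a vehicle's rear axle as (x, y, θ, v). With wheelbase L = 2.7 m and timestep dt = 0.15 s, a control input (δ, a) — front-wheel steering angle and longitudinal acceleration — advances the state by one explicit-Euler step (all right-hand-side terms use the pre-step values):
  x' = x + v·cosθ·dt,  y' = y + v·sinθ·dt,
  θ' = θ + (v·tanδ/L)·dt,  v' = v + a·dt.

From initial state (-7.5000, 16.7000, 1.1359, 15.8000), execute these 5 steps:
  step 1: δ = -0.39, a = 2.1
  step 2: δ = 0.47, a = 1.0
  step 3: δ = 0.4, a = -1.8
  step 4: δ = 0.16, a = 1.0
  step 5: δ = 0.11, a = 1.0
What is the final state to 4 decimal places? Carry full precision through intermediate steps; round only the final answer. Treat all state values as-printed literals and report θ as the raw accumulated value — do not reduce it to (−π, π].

after step 1 (δ=-0.39, a=2.1): (-6.501480, 18.849386, 0.775085, 16.115000)
after step 2 (δ=0.47, a=1.0): (-4.774690, 20.540921, 1.229856, 16.265000)
after step 3 (δ=0.4, a=-1.8): (-3.958902, 22.840241, 1.611896, 15.995000)
after step 4 (δ=0.16, a=1.0): (-4.057483, 25.237464, 1.755300, 16.145000)
after step 5 (δ=0.11, a=1.0): (-4.501774, 27.618111, 1.854364, 16.295000)

(-4.5018, 27.6181, 1.8544, 16.2950)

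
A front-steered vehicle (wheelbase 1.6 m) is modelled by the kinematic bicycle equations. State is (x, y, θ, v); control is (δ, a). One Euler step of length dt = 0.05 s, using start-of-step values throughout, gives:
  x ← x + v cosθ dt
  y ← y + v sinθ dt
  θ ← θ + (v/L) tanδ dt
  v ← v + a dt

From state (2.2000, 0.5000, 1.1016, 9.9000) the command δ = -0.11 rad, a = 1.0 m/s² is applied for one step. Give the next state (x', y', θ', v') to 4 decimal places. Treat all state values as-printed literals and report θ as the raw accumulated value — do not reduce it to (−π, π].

x' = 2.2000 + 9.9000·cos(1.1016)·0.05 = 2.4238
y' = 0.5000 + 9.9000·sin(1.1016)·0.05 = 0.9415
θ' = 1.1016 + (9.9000/1.6)·tan(-0.11)·0.05 = 1.0674
v' = 9.9000 + 1.0000·0.05 = 9.9500

(2.4238, 0.9415, 1.0674, 9.9500)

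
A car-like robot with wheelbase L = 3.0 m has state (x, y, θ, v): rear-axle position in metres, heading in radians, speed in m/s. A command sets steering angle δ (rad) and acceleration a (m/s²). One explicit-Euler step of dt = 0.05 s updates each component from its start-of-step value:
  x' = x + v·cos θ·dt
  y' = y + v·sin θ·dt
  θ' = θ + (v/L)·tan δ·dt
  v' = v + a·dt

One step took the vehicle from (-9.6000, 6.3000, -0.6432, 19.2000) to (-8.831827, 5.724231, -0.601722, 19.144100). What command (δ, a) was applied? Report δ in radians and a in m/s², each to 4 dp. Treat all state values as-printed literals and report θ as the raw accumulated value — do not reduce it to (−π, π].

a = (v'−v)/dt = (-0.055900)/0.05 = -1.1180
Δθ = θ'−θ = 0.041478;  (v·dt/L) = 19.2000·0.05/3.0 = 0.320000
tan δ = Δθ·L/(v·dt) = 0.129619  →  δ = 0.1289

δ = 0.1289, a = -1.1180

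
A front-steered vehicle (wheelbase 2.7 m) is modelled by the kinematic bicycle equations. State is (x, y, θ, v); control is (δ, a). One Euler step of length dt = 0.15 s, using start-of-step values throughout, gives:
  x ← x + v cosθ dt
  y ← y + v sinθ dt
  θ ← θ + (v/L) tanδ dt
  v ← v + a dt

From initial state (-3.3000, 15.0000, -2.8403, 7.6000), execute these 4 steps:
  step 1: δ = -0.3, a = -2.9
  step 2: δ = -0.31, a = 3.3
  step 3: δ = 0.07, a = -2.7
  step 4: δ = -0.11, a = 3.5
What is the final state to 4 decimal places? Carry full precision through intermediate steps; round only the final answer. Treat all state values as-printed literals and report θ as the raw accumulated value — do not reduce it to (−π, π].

(-7.6811, 14.3502, -3.1131, 7.7800)

after step 1 (δ=-0.3, a=-2.9): (-4.388647, 14.661699, -2.970909, 7.165000)
after step 2 (δ=-0.31, a=3.3): (-5.447780, 14.479146, -3.098417, 7.660000)
after step 3 (δ=0.07, a=-2.7): (-6.595709, 14.429553, -3.068579, 7.255000)
after step 4 (δ=-0.11, a=3.5): (-7.681060, 14.350166, -3.113095, 7.780000)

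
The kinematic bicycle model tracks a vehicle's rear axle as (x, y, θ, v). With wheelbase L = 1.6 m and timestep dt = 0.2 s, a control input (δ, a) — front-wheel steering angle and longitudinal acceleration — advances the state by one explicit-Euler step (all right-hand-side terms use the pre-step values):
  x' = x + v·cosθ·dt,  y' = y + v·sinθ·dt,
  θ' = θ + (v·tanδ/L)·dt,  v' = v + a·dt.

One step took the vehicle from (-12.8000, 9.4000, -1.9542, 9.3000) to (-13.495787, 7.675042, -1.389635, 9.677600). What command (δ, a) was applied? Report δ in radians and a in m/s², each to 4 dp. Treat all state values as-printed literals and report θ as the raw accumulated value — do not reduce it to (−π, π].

δ = 0.4521, a = 1.8880

a = (v'−v)/dt = (0.377600)/0.2 = 1.8880
Δθ = θ'−θ = 0.564565;  (v·dt/L) = 9.3000·0.2/1.6 = 1.162500
tan δ = Δθ·L/(v·dt) = 0.485647  →  δ = 0.4521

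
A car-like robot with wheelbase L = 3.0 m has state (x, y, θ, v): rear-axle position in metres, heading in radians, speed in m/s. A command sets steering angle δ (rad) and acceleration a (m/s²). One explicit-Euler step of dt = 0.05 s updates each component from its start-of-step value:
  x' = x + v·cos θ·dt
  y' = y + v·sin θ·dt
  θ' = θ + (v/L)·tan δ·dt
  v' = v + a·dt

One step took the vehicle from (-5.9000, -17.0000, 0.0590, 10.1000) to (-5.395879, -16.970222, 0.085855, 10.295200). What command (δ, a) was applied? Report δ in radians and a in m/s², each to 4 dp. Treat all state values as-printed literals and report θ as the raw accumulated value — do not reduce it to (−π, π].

δ = 0.1582, a = 3.9040

a = (v'−v)/dt = (0.195200)/0.05 = 3.9040
Δθ = θ'−θ = 0.026855;  (v·dt/L) = 10.1000·0.05/3.0 = 0.168333
tan δ = Δθ·L/(v·dt) = 0.159535  →  δ = 0.1582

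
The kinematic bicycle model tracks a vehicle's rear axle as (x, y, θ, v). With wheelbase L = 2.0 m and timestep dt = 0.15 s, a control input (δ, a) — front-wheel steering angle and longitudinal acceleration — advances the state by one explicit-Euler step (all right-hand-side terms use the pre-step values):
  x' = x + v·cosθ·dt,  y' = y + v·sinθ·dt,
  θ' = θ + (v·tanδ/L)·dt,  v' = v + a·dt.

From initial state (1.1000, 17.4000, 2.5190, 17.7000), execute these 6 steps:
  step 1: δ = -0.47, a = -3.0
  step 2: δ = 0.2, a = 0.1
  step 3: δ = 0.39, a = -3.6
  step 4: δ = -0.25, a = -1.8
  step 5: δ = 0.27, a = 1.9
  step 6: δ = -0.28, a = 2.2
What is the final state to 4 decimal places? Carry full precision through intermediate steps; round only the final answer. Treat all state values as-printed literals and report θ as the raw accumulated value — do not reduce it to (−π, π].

(-9.1833, 27.8450, 2.2994, 17.0700)

after step 1 (δ=-0.47, a=-3.0): (-1.056840, 18.948245, 1.844675, 17.250000)
after step 2 (δ=0.2, a=0.1): (-1.756676, 21.439307, 2.106931, 17.265000)
after step 3 (δ=0.39, a=-3.6): (-3.079565, 23.665687, 2.639196, 16.725000)
after step 4 (δ=-0.25, a=-1.8): (-5.278311, 24.873719, 2.318902, 16.455000)
after step 5 (δ=0.27, a=1.9): (-6.957341, 26.682895, 2.660456, 16.740000)
after step 6 (δ=-0.28, a=2.2): (-9.183266, 27.844954, 2.299431, 17.070000)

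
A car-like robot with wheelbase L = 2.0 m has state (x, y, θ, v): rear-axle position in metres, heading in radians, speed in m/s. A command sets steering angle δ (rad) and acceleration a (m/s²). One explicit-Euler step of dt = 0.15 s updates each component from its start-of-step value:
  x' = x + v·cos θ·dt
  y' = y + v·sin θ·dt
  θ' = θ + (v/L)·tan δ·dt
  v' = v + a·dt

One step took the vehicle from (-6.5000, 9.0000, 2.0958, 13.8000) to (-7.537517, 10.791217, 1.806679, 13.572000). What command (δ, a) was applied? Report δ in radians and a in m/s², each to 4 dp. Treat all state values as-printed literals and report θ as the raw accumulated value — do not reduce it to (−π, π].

δ = -0.2724, a = -1.5200

a = (v'−v)/dt = (-0.228000)/0.15 = -1.5200
Δθ = θ'−θ = -0.289121;  (v·dt/L) = 13.8000·0.15/2.0 = 1.035000
tan δ = Δθ·L/(v·dt) = -0.279344  →  δ = -0.2724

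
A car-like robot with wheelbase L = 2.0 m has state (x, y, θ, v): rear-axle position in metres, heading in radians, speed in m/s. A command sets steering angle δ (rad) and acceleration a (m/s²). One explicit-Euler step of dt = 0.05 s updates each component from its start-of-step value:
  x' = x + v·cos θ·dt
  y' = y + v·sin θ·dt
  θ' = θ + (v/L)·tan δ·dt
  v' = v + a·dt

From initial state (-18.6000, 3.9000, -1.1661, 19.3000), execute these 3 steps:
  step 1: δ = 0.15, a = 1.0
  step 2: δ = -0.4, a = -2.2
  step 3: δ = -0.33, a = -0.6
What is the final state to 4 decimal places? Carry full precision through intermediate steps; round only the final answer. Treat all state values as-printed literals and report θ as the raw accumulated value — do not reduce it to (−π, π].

(-17.5159, 1.2274, -1.4625, 19.2100)

after step 1 (δ=0.15, a=1.0): (-18.220041, 3.012951, -1.093177, 19.350000)
after step 2 (δ=-0.4, a=-2.2): (-17.775314, 2.153722, -1.297703, 19.240000)
after step 3 (δ=-0.33, a=-0.6): (-17.515852, 1.227372, -1.462458, 19.210000)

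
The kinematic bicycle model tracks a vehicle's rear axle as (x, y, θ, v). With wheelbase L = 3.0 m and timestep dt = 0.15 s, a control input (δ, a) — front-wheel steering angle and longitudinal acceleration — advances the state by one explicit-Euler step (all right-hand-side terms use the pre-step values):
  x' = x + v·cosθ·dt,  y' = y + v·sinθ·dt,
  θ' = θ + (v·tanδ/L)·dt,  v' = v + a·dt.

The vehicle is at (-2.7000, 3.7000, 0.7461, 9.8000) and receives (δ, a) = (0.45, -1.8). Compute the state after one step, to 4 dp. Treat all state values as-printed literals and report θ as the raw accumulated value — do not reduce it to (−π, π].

(-1.6205, 4.6978, 0.9828, 9.5300)

x' = -2.7000 + 9.8000·cos(0.7461)·0.15 = -1.6205
y' = 3.7000 + 9.8000·sin(0.7461)·0.15 = 4.6978
θ' = 0.7461 + (9.8000/3.0)·tan(0.45)·0.15 = 0.9828
v' = 9.8000 − 1.8000·0.15 = 9.5300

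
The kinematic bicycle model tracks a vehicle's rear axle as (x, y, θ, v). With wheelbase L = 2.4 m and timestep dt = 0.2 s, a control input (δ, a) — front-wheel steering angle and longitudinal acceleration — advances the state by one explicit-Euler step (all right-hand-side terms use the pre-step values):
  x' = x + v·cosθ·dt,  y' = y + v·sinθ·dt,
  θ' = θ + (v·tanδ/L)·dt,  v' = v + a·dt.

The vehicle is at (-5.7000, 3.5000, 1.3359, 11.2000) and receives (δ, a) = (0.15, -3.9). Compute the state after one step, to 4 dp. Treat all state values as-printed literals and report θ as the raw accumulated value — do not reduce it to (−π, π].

x' = -5.7000 + 11.2000·cos(1.3359)·0.2 = -5.1787
y' = 3.5000 + 11.2000·sin(1.3359)·0.2 = 5.6785
θ' = 1.3359 + (11.2000/2.4)·tan(0.15)·0.2 = 1.4770
v' = 11.2000 − 3.9000·0.2 = 10.4200

(-5.1787, 5.6785, 1.4770, 10.4200)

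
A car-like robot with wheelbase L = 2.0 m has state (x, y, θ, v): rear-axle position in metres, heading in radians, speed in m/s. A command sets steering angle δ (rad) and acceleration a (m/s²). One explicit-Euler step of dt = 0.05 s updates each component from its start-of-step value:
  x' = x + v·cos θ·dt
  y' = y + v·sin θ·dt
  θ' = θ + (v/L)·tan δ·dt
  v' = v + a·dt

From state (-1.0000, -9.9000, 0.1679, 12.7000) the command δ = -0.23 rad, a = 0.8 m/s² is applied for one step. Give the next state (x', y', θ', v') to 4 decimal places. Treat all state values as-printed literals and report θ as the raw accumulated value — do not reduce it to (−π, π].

x' = -1.0000 + 12.7000·cos(0.1679)·0.05 = -0.3739
y' = -9.9000 + 12.7000·sin(0.1679)·0.05 = -9.7939
θ' = 0.1679 + (12.7000/2.0)·tan(-0.23)·0.05 = 0.0936
v' = 12.7000 + 0.8000·0.05 = 12.7400

(-0.3739, -9.7939, 0.0936, 12.7400)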